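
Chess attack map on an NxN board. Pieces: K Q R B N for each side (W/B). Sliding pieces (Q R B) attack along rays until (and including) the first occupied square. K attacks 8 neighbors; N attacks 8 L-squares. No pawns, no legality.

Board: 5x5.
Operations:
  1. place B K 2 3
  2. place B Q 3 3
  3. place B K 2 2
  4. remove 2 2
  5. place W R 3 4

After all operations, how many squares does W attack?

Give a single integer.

Op 1: place BK@(2,3)
Op 2: place BQ@(3,3)
Op 3: place BK@(2,2)
Op 4: remove (2,2)
Op 5: place WR@(3,4)
Per-piece attacks for W:
  WR@(3,4): attacks (3,3) (4,4) (2,4) (1,4) (0,4) [ray(0,-1) blocked at (3,3)]
Union (5 distinct): (0,4) (1,4) (2,4) (3,3) (4,4)

Answer: 5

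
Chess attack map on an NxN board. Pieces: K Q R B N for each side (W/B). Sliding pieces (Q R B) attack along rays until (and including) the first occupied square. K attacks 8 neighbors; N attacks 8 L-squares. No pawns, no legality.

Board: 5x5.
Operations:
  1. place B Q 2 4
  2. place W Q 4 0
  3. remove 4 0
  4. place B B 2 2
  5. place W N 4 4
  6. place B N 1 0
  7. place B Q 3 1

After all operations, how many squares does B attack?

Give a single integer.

Op 1: place BQ@(2,4)
Op 2: place WQ@(4,0)
Op 3: remove (4,0)
Op 4: place BB@(2,2)
Op 5: place WN@(4,4)
Op 6: place BN@(1,0)
Op 7: place BQ@(3,1)
Per-piece attacks for B:
  BN@(1,0): attacks (2,2) (3,1) (0,2)
  BB@(2,2): attacks (3,3) (4,4) (3,1) (1,3) (0,4) (1,1) (0,0) [ray(1,1) blocked at (4,4); ray(1,-1) blocked at (3,1)]
  BQ@(2,4): attacks (2,3) (2,2) (3,4) (4,4) (1,4) (0,4) (3,3) (4,2) (1,3) (0,2) [ray(0,-1) blocked at (2,2); ray(1,0) blocked at (4,4)]
  BQ@(3,1): attacks (3,2) (3,3) (3,4) (3,0) (4,1) (2,1) (1,1) (0,1) (4,2) (4,0) (2,2) (2,0) [ray(-1,1) blocked at (2,2)]
Union (20 distinct): (0,0) (0,1) (0,2) (0,4) (1,1) (1,3) (1,4) (2,0) (2,1) (2,2) (2,3) (3,0) (3,1) (3,2) (3,3) (3,4) (4,0) (4,1) (4,2) (4,4)

Answer: 20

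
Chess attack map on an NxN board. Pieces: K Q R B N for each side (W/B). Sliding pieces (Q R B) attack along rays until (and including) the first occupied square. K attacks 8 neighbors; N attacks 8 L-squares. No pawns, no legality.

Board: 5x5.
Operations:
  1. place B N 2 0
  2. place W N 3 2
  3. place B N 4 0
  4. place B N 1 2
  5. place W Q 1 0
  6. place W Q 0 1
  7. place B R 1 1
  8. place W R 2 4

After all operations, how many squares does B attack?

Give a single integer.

Answer: 12

Derivation:
Op 1: place BN@(2,0)
Op 2: place WN@(3,2)
Op 3: place BN@(4,0)
Op 4: place BN@(1,2)
Op 5: place WQ@(1,0)
Op 6: place WQ@(0,1)
Op 7: place BR@(1,1)
Op 8: place WR@(2,4)
Per-piece attacks for B:
  BR@(1,1): attacks (1,2) (1,0) (2,1) (3,1) (4,1) (0,1) [ray(0,1) blocked at (1,2); ray(0,-1) blocked at (1,0); ray(-1,0) blocked at (0,1)]
  BN@(1,2): attacks (2,4) (3,3) (0,4) (2,0) (3,1) (0,0)
  BN@(2,0): attacks (3,2) (4,1) (1,2) (0,1)
  BN@(4,0): attacks (3,2) (2,1)
Union (12 distinct): (0,0) (0,1) (0,4) (1,0) (1,2) (2,0) (2,1) (2,4) (3,1) (3,2) (3,3) (4,1)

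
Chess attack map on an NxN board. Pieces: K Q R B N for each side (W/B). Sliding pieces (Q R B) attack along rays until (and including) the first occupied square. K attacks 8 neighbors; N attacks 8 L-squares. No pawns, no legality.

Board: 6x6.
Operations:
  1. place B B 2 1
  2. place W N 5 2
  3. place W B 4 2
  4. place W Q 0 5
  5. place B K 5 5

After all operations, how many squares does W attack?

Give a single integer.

Answer: 23

Derivation:
Op 1: place BB@(2,1)
Op 2: place WN@(5,2)
Op 3: place WB@(4,2)
Op 4: place WQ@(0,5)
Op 5: place BK@(5,5)
Per-piece attacks for W:
  WQ@(0,5): attacks (0,4) (0,3) (0,2) (0,1) (0,0) (1,5) (2,5) (3,5) (4,5) (5,5) (1,4) (2,3) (3,2) (4,1) (5,0) [ray(1,0) blocked at (5,5)]
  WB@(4,2): attacks (5,3) (5,1) (3,3) (2,4) (1,5) (3,1) (2,0)
  WN@(5,2): attacks (4,4) (3,3) (4,0) (3,1)
Union (23 distinct): (0,0) (0,1) (0,2) (0,3) (0,4) (1,4) (1,5) (2,0) (2,3) (2,4) (2,5) (3,1) (3,2) (3,3) (3,5) (4,0) (4,1) (4,4) (4,5) (5,0) (5,1) (5,3) (5,5)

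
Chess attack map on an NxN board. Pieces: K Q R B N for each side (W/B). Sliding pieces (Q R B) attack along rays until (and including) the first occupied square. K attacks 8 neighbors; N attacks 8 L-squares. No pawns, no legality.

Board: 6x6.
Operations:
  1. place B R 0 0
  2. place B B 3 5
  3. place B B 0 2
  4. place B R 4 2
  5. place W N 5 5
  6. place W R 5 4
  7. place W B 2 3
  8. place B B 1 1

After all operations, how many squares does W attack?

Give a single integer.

Op 1: place BR@(0,0)
Op 2: place BB@(3,5)
Op 3: place BB@(0,2)
Op 4: place BR@(4,2)
Op 5: place WN@(5,5)
Op 6: place WR@(5,4)
Op 7: place WB@(2,3)
Op 8: place BB@(1,1)
Per-piece attacks for W:
  WB@(2,3): attacks (3,4) (4,5) (3,2) (4,1) (5,0) (1,4) (0,5) (1,2) (0,1)
  WR@(5,4): attacks (5,5) (5,3) (5,2) (5,1) (5,0) (4,4) (3,4) (2,4) (1,4) (0,4) [ray(0,1) blocked at (5,5)]
  WN@(5,5): attacks (4,3) (3,4)
Union (17 distinct): (0,1) (0,4) (0,5) (1,2) (1,4) (2,4) (3,2) (3,4) (4,1) (4,3) (4,4) (4,5) (5,0) (5,1) (5,2) (5,3) (5,5)

Answer: 17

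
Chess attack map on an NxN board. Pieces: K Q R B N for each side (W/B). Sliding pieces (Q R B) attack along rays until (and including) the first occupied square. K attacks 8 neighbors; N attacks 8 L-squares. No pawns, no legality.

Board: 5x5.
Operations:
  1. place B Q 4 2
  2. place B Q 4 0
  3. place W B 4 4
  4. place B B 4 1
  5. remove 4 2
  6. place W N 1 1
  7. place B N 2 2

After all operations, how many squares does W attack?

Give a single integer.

Op 1: place BQ@(4,2)
Op 2: place BQ@(4,0)
Op 3: place WB@(4,4)
Op 4: place BB@(4,1)
Op 5: remove (4,2)
Op 6: place WN@(1,1)
Op 7: place BN@(2,2)
Per-piece attacks for W:
  WN@(1,1): attacks (2,3) (3,2) (0,3) (3,0)
  WB@(4,4): attacks (3,3) (2,2) [ray(-1,-1) blocked at (2,2)]
Union (6 distinct): (0,3) (2,2) (2,3) (3,0) (3,2) (3,3)

Answer: 6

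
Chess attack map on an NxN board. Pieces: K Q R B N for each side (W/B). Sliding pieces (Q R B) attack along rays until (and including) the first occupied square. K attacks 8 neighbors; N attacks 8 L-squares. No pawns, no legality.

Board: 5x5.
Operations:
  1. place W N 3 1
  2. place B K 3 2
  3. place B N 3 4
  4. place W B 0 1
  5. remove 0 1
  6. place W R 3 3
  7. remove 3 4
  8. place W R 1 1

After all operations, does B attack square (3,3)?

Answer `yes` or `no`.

Answer: yes

Derivation:
Op 1: place WN@(3,1)
Op 2: place BK@(3,2)
Op 3: place BN@(3,4)
Op 4: place WB@(0,1)
Op 5: remove (0,1)
Op 6: place WR@(3,3)
Op 7: remove (3,4)
Op 8: place WR@(1,1)
Per-piece attacks for B:
  BK@(3,2): attacks (3,3) (3,1) (4,2) (2,2) (4,3) (4,1) (2,3) (2,1)
B attacks (3,3): yes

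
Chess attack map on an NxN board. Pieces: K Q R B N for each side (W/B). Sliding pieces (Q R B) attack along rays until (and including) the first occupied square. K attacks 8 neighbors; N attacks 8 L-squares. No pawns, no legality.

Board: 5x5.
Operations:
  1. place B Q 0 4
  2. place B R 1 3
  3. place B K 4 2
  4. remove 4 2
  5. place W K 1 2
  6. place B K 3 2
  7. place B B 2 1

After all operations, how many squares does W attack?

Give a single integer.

Op 1: place BQ@(0,4)
Op 2: place BR@(1,3)
Op 3: place BK@(4,2)
Op 4: remove (4,2)
Op 5: place WK@(1,2)
Op 6: place BK@(3,2)
Op 7: place BB@(2,1)
Per-piece attacks for W:
  WK@(1,2): attacks (1,3) (1,1) (2,2) (0,2) (2,3) (2,1) (0,3) (0,1)
Union (8 distinct): (0,1) (0,2) (0,3) (1,1) (1,3) (2,1) (2,2) (2,3)

Answer: 8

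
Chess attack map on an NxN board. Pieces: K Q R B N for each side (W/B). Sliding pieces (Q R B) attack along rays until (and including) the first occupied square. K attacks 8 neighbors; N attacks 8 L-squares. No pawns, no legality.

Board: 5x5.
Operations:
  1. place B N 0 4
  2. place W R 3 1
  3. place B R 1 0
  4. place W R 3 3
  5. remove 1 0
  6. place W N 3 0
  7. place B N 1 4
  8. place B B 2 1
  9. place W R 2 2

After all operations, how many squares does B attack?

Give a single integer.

Answer: 10

Derivation:
Op 1: place BN@(0,4)
Op 2: place WR@(3,1)
Op 3: place BR@(1,0)
Op 4: place WR@(3,3)
Op 5: remove (1,0)
Op 6: place WN@(3,0)
Op 7: place BN@(1,4)
Op 8: place BB@(2,1)
Op 9: place WR@(2,2)
Per-piece attacks for B:
  BN@(0,4): attacks (1,2) (2,3)
  BN@(1,4): attacks (2,2) (3,3) (0,2)
  BB@(2,1): attacks (3,2) (4,3) (3,0) (1,2) (0,3) (1,0) [ray(1,-1) blocked at (3,0)]
Union (10 distinct): (0,2) (0,3) (1,0) (1,2) (2,2) (2,3) (3,0) (3,2) (3,3) (4,3)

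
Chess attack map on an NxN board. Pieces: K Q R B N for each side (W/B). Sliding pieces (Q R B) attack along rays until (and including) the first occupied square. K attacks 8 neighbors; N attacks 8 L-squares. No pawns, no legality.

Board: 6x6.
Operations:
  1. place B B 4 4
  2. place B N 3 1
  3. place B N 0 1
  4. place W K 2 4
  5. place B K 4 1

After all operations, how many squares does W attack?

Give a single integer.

Op 1: place BB@(4,4)
Op 2: place BN@(3,1)
Op 3: place BN@(0,1)
Op 4: place WK@(2,4)
Op 5: place BK@(4,1)
Per-piece attacks for W:
  WK@(2,4): attacks (2,5) (2,3) (3,4) (1,4) (3,5) (3,3) (1,5) (1,3)
Union (8 distinct): (1,3) (1,4) (1,5) (2,3) (2,5) (3,3) (3,4) (3,5)

Answer: 8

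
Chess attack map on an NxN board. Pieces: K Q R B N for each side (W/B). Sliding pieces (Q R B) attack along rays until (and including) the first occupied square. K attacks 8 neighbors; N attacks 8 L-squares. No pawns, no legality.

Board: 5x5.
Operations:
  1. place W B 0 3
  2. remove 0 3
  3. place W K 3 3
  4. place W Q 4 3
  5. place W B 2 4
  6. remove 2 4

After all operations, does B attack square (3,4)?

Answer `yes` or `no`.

Answer: no

Derivation:
Op 1: place WB@(0,3)
Op 2: remove (0,3)
Op 3: place WK@(3,3)
Op 4: place WQ@(4,3)
Op 5: place WB@(2,4)
Op 6: remove (2,4)
Per-piece attacks for B:
B attacks (3,4): no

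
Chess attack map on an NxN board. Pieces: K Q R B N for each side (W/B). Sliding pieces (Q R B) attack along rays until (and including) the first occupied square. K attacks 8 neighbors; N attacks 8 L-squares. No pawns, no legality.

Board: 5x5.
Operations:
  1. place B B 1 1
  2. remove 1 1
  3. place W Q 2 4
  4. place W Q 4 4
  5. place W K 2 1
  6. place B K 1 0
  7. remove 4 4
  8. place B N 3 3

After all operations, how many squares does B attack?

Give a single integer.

Answer: 8

Derivation:
Op 1: place BB@(1,1)
Op 2: remove (1,1)
Op 3: place WQ@(2,4)
Op 4: place WQ@(4,4)
Op 5: place WK@(2,1)
Op 6: place BK@(1,0)
Op 7: remove (4,4)
Op 8: place BN@(3,3)
Per-piece attacks for B:
  BK@(1,0): attacks (1,1) (2,0) (0,0) (2,1) (0,1)
  BN@(3,3): attacks (1,4) (4,1) (2,1) (1,2)
Union (8 distinct): (0,0) (0,1) (1,1) (1,2) (1,4) (2,0) (2,1) (4,1)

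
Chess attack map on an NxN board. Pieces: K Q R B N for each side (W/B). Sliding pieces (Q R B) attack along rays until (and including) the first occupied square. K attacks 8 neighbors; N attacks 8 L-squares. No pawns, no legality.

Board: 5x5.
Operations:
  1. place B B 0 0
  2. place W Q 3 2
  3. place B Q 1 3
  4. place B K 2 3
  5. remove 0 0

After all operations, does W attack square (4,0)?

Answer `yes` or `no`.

Answer: no

Derivation:
Op 1: place BB@(0,0)
Op 2: place WQ@(3,2)
Op 3: place BQ@(1,3)
Op 4: place BK@(2,3)
Op 5: remove (0,0)
Per-piece attacks for W:
  WQ@(3,2): attacks (3,3) (3,4) (3,1) (3,0) (4,2) (2,2) (1,2) (0,2) (4,3) (4,1) (2,3) (2,1) (1,0) [ray(-1,1) blocked at (2,3)]
W attacks (4,0): no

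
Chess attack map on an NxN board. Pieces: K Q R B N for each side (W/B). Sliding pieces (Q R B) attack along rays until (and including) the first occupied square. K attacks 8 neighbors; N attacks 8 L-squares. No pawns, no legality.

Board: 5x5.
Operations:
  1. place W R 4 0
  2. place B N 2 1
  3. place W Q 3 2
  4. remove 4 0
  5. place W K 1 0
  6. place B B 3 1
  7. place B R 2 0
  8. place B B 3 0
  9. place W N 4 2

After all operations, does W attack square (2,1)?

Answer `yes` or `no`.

Answer: yes

Derivation:
Op 1: place WR@(4,0)
Op 2: place BN@(2,1)
Op 3: place WQ@(3,2)
Op 4: remove (4,0)
Op 5: place WK@(1,0)
Op 6: place BB@(3,1)
Op 7: place BR@(2,0)
Op 8: place BB@(3,0)
Op 9: place WN@(4,2)
Per-piece attacks for W:
  WK@(1,0): attacks (1,1) (2,0) (0,0) (2,1) (0,1)
  WQ@(3,2): attacks (3,3) (3,4) (3,1) (4,2) (2,2) (1,2) (0,2) (4,3) (4,1) (2,3) (1,4) (2,1) [ray(0,-1) blocked at (3,1); ray(1,0) blocked at (4,2); ray(-1,-1) blocked at (2,1)]
  WN@(4,2): attacks (3,4) (2,3) (3,0) (2,1)
W attacks (2,1): yes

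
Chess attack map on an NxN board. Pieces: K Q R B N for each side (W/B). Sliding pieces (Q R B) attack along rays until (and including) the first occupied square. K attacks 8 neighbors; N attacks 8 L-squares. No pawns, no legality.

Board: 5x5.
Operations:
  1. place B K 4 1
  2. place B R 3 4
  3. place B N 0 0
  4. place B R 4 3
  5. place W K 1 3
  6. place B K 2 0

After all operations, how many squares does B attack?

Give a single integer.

Op 1: place BK@(4,1)
Op 2: place BR@(3,4)
Op 3: place BN@(0,0)
Op 4: place BR@(4,3)
Op 5: place WK@(1,3)
Op 6: place BK@(2,0)
Per-piece attacks for B:
  BN@(0,0): attacks (1,2) (2,1)
  BK@(2,0): attacks (2,1) (3,0) (1,0) (3,1) (1,1)
  BR@(3,4): attacks (3,3) (3,2) (3,1) (3,0) (4,4) (2,4) (1,4) (0,4)
  BK@(4,1): attacks (4,2) (4,0) (3,1) (3,2) (3,0)
  BR@(4,3): attacks (4,4) (4,2) (4,1) (3,3) (2,3) (1,3) [ray(0,-1) blocked at (4,1); ray(-1,0) blocked at (1,3)]
Union (17 distinct): (0,4) (1,0) (1,1) (1,2) (1,3) (1,4) (2,1) (2,3) (2,4) (3,0) (3,1) (3,2) (3,3) (4,0) (4,1) (4,2) (4,4)

Answer: 17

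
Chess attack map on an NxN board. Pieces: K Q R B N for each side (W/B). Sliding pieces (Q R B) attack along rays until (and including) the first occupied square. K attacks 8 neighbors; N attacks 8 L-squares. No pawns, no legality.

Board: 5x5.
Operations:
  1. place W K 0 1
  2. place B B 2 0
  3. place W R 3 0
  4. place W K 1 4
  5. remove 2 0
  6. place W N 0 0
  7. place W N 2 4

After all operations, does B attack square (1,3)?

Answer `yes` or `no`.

Answer: no

Derivation:
Op 1: place WK@(0,1)
Op 2: place BB@(2,0)
Op 3: place WR@(3,0)
Op 4: place WK@(1,4)
Op 5: remove (2,0)
Op 6: place WN@(0,0)
Op 7: place WN@(2,4)
Per-piece attacks for B:
B attacks (1,3): no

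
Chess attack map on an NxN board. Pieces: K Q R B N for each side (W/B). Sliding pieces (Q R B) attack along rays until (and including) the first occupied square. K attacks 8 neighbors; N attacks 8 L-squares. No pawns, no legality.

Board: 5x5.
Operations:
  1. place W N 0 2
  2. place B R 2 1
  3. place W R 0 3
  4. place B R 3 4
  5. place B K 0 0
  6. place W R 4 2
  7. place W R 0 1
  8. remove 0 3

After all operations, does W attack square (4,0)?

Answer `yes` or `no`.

Answer: yes

Derivation:
Op 1: place WN@(0,2)
Op 2: place BR@(2,1)
Op 3: place WR@(0,3)
Op 4: place BR@(3,4)
Op 5: place BK@(0,0)
Op 6: place WR@(4,2)
Op 7: place WR@(0,1)
Op 8: remove (0,3)
Per-piece attacks for W:
  WR@(0,1): attacks (0,2) (0,0) (1,1) (2,1) [ray(0,1) blocked at (0,2); ray(0,-1) blocked at (0,0); ray(1,0) blocked at (2,1)]
  WN@(0,2): attacks (1,4) (2,3) (1,0) (2,1)
  WR@(4,2): attacks (4,3) (4,4) (4,1) (4,0) (3,2) (2,2) (1,2) (0,2) [ray(-1,0) blocked at (0,2)]
W attacks (4,0): yes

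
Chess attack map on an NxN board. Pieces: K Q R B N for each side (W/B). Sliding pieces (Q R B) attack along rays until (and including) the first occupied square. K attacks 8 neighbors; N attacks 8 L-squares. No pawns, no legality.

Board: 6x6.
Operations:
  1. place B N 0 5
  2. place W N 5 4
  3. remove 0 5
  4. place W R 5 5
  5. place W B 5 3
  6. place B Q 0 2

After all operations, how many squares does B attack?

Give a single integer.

Answer: 15

Derivation:
Op 1: place BN@(0,5)
Op 2: place WN@(5,4)
Op 3: remove (0,5)
Op 4: place WR@(5,5)
Op 5: place WB@(5,3)
Op 6: place BQ@(0,2)
Per-piece attacks for B:
  BQ@(0,2): attacks (0,3) (0,4) (0,5) (0,1) (0,0) (1,2) (2,2) (3,2) (4,2) (5,2) (1,3) (2,4) (3,5) (1,1) (2,0)
Union (15 distinct): (0,0) (0,1) (0,3) (0,4) (0,5) (1,1) (1,2) (1,3) (2,0) (2,2) (2,4) (3,2) (3,5) (4,2) (5,2)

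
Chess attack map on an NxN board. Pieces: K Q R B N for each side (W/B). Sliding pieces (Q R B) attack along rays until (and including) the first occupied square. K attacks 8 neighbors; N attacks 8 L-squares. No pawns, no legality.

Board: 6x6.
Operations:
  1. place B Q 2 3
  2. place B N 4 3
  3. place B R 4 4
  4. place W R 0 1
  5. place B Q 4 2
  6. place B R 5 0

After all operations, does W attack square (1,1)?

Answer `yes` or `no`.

Answer: yes

Derivation:
Op 1: place BQ@(2,3)
Op 2: place BN@(4,3)
Op 3: place BR@(4,4)
Op 4: place WR@(0,1)
Op 5: place BQ@(4,2)
Op 6: place BR@(5,0)
Per-piece attacks for W:
  WR@(0,1): attacks (0,2) (0,3) (0,4) (0,5) (0,0) (1,1) (2,1) (3,1) (4,1) (5,1)
W attacks (1,1): yes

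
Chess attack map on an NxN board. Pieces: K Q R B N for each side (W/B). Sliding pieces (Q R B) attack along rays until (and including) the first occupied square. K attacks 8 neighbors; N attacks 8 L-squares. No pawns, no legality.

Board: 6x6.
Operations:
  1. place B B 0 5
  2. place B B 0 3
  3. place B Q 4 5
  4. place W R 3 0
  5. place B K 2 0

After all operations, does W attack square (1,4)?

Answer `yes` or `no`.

Op 1: place BB@(0,5)
Op 2: place BB@(0,3)
Op 3: place BQ@(4,5)
Op 4: place WR@(3,0)
Op 5: place BK@(2,0)
Per-piece attacks for W:
  WR@(3,0): attacks (3,1) (3,2) (3,3) (3,4) (3,5) (4,0) (5,0) (2,0) [ray(-1,0) blocked at (2,0)]
W attacks (1,4): no

Answer: no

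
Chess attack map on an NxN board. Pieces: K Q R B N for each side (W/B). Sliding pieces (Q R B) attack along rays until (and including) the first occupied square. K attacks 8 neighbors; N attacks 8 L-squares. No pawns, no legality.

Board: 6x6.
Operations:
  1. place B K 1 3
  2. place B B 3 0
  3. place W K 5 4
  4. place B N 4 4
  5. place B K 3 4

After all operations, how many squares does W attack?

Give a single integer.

Op 1: place BK@(1,3)
Op 2: place BB@(3,0)
Op 3: place WK@(5,4)
Op 4: place BN@(4,4)
Op 5: place BK@(3,4)
Per-piece attacks for W:
  WK@(5,4): attacks (5,5) (5,3) (4,4) (4,5) (4,3)
Union (5 distinct): (4,3) (4,4) (4,5) (5,3) (5,5)

Answer: 5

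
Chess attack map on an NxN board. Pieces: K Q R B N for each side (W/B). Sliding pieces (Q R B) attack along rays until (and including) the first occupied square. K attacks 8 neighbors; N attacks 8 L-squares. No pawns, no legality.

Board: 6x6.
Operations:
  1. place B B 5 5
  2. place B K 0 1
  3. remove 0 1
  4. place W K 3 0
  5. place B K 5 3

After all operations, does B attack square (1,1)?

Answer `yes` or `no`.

Op 1: place BB@(5,5)
Op 2: place BK@(0,1)
Op 3: remove (0,1)
Op 4: place WK@(3,0)
Op 5: place BK@(5,3)
Per-piece attacks for B:
  BK@(5,3): attacks (5,4) (5,2) (4,3) (4,4) (4,2)
  BB@(5,5): attacks (4,4) (3,3) (2,2) (1,1) (0,0)
B attacks (1,1): yes

Answer: yes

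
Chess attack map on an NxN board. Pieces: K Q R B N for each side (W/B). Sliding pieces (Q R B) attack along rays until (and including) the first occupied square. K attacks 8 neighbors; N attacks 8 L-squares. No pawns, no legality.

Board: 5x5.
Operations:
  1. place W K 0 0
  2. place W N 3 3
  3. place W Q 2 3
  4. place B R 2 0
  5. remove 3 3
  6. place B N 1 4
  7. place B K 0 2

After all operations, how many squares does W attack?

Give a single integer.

Answer: 16

Derivation:
Op 1: place WK@(0,0)
Op 2: place WN@(3,3)
Op 3: place WQ@(2,3)
Op 4: place BR@(2,0)
Op 5: remove (3,3)
Op 6: place BN@(1,4)
Op 7: place BK@(0,2)
Per-piece attacks for W:
  WK@(0,0): attacks (0,1) (1,0) (1,1)
  WQ@(2,3): attacks (2,4) (2,2) (2,1) (2,0) (3,3) (4,3) (1,3) (0,3) (3,4) (3,2) (4,1) (1,4) (1,2) (0,1) [ray(0,-1) blocked at (2,0); ray(-1,1) blocked at (1,4)]
Union (16 distinct): (0,1) (0,3) (1,0) (1,1) (1,2) (1,3) (1,4) (2,0) (2,1) (2,2) (2,4) (3,2) (3,3) (3,4) (4,1) (4,3)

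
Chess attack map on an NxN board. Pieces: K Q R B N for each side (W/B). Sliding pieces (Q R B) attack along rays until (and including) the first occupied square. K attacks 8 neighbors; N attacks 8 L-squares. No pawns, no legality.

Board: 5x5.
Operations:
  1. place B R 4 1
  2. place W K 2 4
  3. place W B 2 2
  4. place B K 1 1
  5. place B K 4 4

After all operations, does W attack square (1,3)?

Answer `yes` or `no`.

Op 1: place BR@(4,1)
Op 2: place WK@(2,4)
Op 3: place WB@(2,2)
Op 4: place BK@(1,1)
Op 5: place BK@(4,4)
Per-piece attacks for W:
  WB@(2,2): attacks (3,3) (4,4) (3,1) (4,0) (1,3) (0,4) (1,1) [ray(1,1) blocked at (4,4); ray(-1,-1) blocked at (1,1)]
  WK@(2,4): attacks (2,3) (3,4) (1,4) (3,3) (1,3)
W attacks (1,3): yes

Answer: yes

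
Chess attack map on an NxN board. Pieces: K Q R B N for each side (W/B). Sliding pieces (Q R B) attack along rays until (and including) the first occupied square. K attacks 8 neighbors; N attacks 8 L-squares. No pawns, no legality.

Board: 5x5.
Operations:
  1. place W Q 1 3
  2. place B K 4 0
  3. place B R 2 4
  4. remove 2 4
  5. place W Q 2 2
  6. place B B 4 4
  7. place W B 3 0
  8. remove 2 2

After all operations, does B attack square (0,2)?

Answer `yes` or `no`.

Op 1: place WQ@(1,3)
Op 2: place BK@(4,0)
Op 3: place BR@(2,4)
Op 4: remove (2,4)
Op 5: place WQ@(2,2)
Op 6: place BB@(4,4)
Op 7: place WB@(3,0)
Op 8: remove (2,2)
Per-piece attacks for B:
  BK@(4,0): attacks (4,1) (3,0) (3,1)
  BB@(4,4): attacks (3,3) (2,2) (1,1) (0,0)
B attacks (0,2): no

Answer: no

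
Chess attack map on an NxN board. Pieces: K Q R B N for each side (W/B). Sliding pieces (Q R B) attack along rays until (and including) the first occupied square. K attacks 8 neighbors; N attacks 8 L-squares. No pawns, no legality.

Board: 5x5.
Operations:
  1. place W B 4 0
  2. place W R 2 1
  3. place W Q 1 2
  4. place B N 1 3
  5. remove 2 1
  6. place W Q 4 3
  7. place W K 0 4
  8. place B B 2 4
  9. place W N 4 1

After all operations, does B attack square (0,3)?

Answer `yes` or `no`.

Op 1: place WB@(4,0)
Op 2: place WR@(2,1)
Op 3: place WQ@(1,2)
Op 4: place BN@(1,3)
Op 5: remove (2,1)
Op 6: place WQ@(4,3)
Op 7: place WK@(0,4)
Op 8: place BB@(2,4)
Op 9: place WN@(4,1)
Per-piece attacks for B:
  BN@(1,3): attacks (3,4) (2,1) (3,2) (0,1)
  BB@(2,4): attacks (3,3) (4,2) (1,3) [ray(-1,-1) blocked at (1,3)]
B attacks (0,3): no

Answer: no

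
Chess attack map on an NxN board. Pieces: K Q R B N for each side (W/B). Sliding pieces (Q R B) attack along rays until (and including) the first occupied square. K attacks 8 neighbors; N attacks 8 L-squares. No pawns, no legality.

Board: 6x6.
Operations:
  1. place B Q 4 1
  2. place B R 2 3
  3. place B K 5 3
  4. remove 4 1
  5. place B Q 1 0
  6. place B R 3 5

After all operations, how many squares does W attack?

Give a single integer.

Answer: 0

Derivation:
Op 1: place BQ@(4,1)
Op 2: place BR@(2,3)
Op 3: place BK@(5,3)
Op 4: remove (4,1)
Op 5: place BQ@(1,0)
Op 6: place BR@(3,5)
Per-piece attacks for W:
Union (0 distinct): (none)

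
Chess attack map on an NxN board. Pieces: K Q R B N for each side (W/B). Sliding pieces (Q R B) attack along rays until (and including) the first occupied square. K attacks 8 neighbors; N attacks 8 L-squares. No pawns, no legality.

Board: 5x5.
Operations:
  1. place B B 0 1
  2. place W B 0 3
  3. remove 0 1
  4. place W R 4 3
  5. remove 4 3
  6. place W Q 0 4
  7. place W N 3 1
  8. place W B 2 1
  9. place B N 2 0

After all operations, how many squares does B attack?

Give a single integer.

Answer: 4

Derivation:
Op 1: place BB@(0,1)
Op 2: place WB@(0,3)
Op 3: remove (0,1)
Op 4: place WR@(4,3)
Op 5: remove (4,3)
Op 6: place WQ@(0,4)
Op 7: place WN@(3,1)
Op 8: place WB@(2,1)
Op 9: place BN@(2,0)
Per-piece attacks for B:
  BN@(2,0): attacks (3,2) (4,1) (1,2) (0,1)
Union (4 distinct): (0,1) (1,2) (3,2) (4,1)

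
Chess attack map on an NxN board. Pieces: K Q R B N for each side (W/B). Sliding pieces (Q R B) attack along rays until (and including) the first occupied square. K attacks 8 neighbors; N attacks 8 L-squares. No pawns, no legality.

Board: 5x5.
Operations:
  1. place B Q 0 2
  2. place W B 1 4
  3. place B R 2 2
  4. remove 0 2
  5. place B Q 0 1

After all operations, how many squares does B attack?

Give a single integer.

Op 1: place BQ@(0,2)
Op 2: place WB@(1,4)
Op 3: place BR@(2,2)
Op 4: remove (0,2)
Op 5: place BQ@(0,1)
Per-piece attacks for B:
  BQ@(0,1): attacks (0,2) (0,3) (0,4) (0,0) (1,1) (2,1) (3,1) (4,1) (1,2) (2,3) (3,4) (1,0)
  BR@(2,2): attacks (2,3) (2,4) (2,1) (2,0) (3,2) (4,2) (1,2) (0,2)
Union (16 distinct): (0,0) (0,2) (0,3) (0,4) (1,0) (1,1) (1,2) (2,0) (2,1) (2,3) (2,4) (3,1) (3,2) (3,4) (4,1) (4,2)

Answer: 16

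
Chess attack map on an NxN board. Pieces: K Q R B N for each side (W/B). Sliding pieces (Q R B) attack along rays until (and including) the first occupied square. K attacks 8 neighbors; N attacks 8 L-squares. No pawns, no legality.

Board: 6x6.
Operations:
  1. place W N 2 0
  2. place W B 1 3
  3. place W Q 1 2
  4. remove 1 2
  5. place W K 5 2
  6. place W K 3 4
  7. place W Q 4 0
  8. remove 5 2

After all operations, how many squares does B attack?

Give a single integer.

Answer: 0

Derivation:
Op 1: place WN@(2,0)
Op 2: place WB@(1,3)
Op 3: place WQ@(1,2)
Op 4: remove (1,2)
Op 5: place WK@(5,2)
Op 6: place WK@(3,4)
Op 7: place WQ@(4,0)
Op 8: remove (5,2)
Per-piece attacks for B:
Union (0 distinct): (none)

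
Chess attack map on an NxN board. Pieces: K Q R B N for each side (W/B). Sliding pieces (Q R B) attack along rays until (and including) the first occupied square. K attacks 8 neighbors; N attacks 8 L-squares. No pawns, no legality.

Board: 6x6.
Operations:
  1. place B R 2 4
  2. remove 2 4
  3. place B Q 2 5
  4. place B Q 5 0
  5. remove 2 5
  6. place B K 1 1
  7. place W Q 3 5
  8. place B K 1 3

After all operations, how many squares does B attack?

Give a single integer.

Answer: 23

Derivation:
Op 1: place BR@(2,4)
Op 2: remove (2,4)
Op 3: place BQ@(2,5)
Op 4: place BQ@(5,0)
Op 5: remove (2,5)
Op 6: place BK@(1,1)
Op 7: place WQ@(3,5)
Op 8: place BK@(1,3)
Per-piece attacks for B:
  BK@(1,1): attacks (1,2) (1,0) (2,1) (0,1) (2,2) (2,0) (0,2) (0,0)
  BK@(1,3): attacks (1,4) (1,2) (2,3) (0,3) (2,4) (2,2) (0,4) (0,2)
  BQ@(5,0): attacks (5,1) (5,2) (5,3) (5,4) (5,5) (4,0) (3,0) (2,0) (1,0) (0,0) (4,1) (3,2) (2,3) (1,4) (0,5)
Union (23 distinct): (0,0) (0,1) (0,2) (0,3) (0,4) (0,5) (1,0) (1,2) (1,4) (2,0) (2,1) (2,2) (2,3) (2,4) (3,0) (3,2) (4,0) (4,1) (5,1) (5,2) (5,3) (5,4) (5,5)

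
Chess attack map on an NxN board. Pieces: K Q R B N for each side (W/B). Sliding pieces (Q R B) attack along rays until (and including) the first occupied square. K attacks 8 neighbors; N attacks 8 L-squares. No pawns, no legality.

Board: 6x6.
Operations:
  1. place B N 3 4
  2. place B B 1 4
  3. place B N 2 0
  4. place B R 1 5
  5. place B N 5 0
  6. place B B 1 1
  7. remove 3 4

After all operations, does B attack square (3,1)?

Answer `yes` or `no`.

Op 1: place BN@(3,4)
Op 2: place BB@(1,4)
Op 3: place BN@(2,0)
Op 4: place BR@(1,5)
Op 5: place BN@(5,0)
Op 6: place BB@(1,1)
Op 7: remove (3,4)
Per-piece attacks for B:
  BB@(1,1): attacks (2,2) (3,3) (4,4) (5,5) (2,0) (0,2) (0,0) [ray(1,-1) blocked at (2,0)]
  BB@(1,4): attacks (2,5) (2,3) (3,2) (4,1) (5,0) (0,5) (0,3) [ray(1,-1) blocked at (5,0)]
  BR@(1,5): attacks (1,4) (2,5) (3,5) (4,5) (5,5) (0,5) [ray(0,-1) blocked at (1,4)]
  BN@(2,0): attacks (3,2) (4,1) (1,2) (0,1)
  BN@(5,0): attacks (4,2) (3,1)
B attacks (3,1): yes

Answer: yes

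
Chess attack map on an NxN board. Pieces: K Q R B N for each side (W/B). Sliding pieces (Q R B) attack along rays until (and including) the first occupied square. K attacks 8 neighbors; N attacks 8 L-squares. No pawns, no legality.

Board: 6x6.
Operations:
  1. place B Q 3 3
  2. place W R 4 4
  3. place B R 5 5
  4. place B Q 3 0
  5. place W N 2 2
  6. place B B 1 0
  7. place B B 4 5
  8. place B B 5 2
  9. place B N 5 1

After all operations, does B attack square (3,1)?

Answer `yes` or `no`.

Op 1: place BQ@(3,3)
Op 2: place WR@(4,4)
Op 3: place BR@(5,5)
Op 4: place BQ@(3,0)
Op 5: place WN@(2,2)
Op 6: place BB@(1,0)
Op 7: place BB@(4,5)
Op 8: place BB@(5,2)
Op 9: place BN@(5,1)
Per-piece attacks for B:
  BB@(1,0): attacks (2,1) (3,2) (4,3) (5,4) (0,1)
  BQ@(3,0): attacks (3,1) (3,2) (3,3) (4,0) (5,0) (2,0) (1,0) (4,1) (5,2) (2,1) (1,2) (0,3) [ray(0,1) blocked at (3,3); ray(-1,0) blocked at (1,0); ray(1,1) blocked at (5,2)]
  BQ@(3,3): attacks (3,4) (3,5) (3,2) (3,1) (3,0) (4,3) (5,3) (2,3) (1,3) (0,3) (4,4) (4,2) (5,1) (2,4) (1,5) (2,2) [ray(0,-1) blocked at (3,0); ray(1,1) blocked at (4,4); ray(1,-1) blocked at (5,1); ray(-1,-1) blocked at (2,2)]
  BB@(4,5): attacks (5,4) (3,4) (2,3) (1,2) (0,1)
  BN@(5,1): attacks (4,3) (3,2) (3,0)
  BB@(5,2): attacks (4,3) (3,4) (2,5) (4,1) (3,0) [ray(-1,-1) blocked at (3,0)]
  BR@(5,5): attacks (5,4) (5,3) (5,2) (4,5) [ray(0,-1) blocked at (5,2); ray(-1,0) blocked at (4,5)]
B attacks (3,1): yes

Answer: yes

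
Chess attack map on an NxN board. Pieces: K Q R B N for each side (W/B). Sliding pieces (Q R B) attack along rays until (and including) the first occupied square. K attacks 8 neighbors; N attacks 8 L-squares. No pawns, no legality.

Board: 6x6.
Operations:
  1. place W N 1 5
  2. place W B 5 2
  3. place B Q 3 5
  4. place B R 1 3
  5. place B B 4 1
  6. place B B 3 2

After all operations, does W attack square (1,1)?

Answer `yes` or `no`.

Answer: no

Derivation:
Op 1: place WN@(1,5)
Op 2: place WB@(5,2)
Op 3: place BQ@(3,5)
Op 4: place BR@(1,3)
Op 5: place BB@(4,1)
Op 6: place BB@(3,2)
Per-piece attacks for W:
  WN@(1,5): attacks (2,3) (3,4) (0,3)
  WB@(5,2): attacks (4,3) (3,4) (2,5) (4,1) [ray(-1,-1) blocked at (4,1)]
W attacks (1,1): no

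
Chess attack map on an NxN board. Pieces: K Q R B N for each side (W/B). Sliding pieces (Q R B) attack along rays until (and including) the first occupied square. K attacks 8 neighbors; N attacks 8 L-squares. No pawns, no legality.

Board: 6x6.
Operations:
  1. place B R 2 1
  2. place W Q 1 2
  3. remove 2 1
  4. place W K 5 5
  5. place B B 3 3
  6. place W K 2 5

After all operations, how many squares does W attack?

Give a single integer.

Answer: 21

Derivation:
Op 1: place BR@(2,1)
Op 2: place WQ@(1,2)
Op 3: remove (2,1)
Op 4: place WK@(5,5)
Op 5: place BB@(3,3)
Op 6: place WK@(2,5)
Per-piece attacks for W:
  WQ@(1,2): attacks (1,3) (1,4) (1,5) (1,1) (1,0) (2,2) (3,2) (4,2) (5,2) (0,2) (2,3) (3,4) (4,5) (2,1) (3,0) (0,3) (0,1)
  WK@(2,5): attacks (2,4) (3,5) (1,5) (3,4) (1,4)
  WK@(5,5): attacks (5,4) (4,5) (4,4)
Union (21 distinct): (0,1) (0,2) (0,3) (1,0) (1,1) (1,3) (1,4) (1,5) (2,1) (2,2) (2,3) (2,4) (3,0) (3,2) (3,4) (3,5) (4,2) (4,4) (4,5) (5,2) (5,4)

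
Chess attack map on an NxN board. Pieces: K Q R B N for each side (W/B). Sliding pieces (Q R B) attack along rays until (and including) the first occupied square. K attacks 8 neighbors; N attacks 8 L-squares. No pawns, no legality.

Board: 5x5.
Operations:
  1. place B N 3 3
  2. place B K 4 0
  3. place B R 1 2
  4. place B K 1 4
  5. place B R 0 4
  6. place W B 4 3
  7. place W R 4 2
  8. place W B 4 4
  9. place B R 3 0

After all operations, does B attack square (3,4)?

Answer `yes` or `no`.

Op 1: place BN@(3,3)
Op 2: place BK@(4,0)
Op 3: place BR@(1,2)
Op 4: place BK@(1,4)
Op 5: place BR@(0,4)
Op 6: place WB@(4,3)
Op 7: place WR@(4,2)
Op 8: place WB@(4,4)
Op 9: place BR@(3,0)
Per-piece attacks for B:
  BR@(0,4): attacks (0,3) (0,2) (0,1) (0,0) (1,4) [ray(1,0) blocked at (1,4)]
  BR@(1,2): attacks (1,3) (1,4) (1,1) (1,0) (2,2) (3,2) (4,2) (0,2) [ray(0,1) blocked at (1,4); ray(1,0) blocked at (4,2)]
  BK@(1,4): attacks (1,3) (2,4) (0,4) (2,3) (0,3)
  BR@(3,0): attacks (3,1) (3,2) (3,3) (4,0) (2,0) (1,0) (0,0) [ray(0,1) blocked at (3,3); ray(1,0) blocked at (4,0)]
  BN@(3,3): attacks (1,4) (4,1) (2,1) (1,2)
  BK@(4,0): attacks (4,1) (3,0) (3,1)
B attacks (3,4): no

Answer: no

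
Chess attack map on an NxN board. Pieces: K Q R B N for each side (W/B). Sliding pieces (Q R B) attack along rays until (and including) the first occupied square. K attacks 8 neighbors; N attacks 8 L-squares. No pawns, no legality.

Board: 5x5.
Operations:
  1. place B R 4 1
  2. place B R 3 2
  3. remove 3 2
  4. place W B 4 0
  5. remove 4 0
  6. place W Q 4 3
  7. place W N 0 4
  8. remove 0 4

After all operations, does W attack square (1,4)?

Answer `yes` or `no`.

Op 1: place BR@(4,1)
Op 2: place BR@(3,2)
Op 3: remove (3,2)
Op 4: place WB@(4,0)
Op 5: remove (4,0)
Op 6: place WQ@(4,3)
Op 7: place WN@(0,4)
Op 8: remove (0,4)
Per-piece attacks for W:
  WQ@(4,3): attacks (4,4) (4,2) (4,1) (3,3) (2,3) (1,3) (0,3) (3,4) (3,2) (2,1) (1,0) [ray(0,-1) blocked at (4,1)]
W attacks (1,4): no

Answer: no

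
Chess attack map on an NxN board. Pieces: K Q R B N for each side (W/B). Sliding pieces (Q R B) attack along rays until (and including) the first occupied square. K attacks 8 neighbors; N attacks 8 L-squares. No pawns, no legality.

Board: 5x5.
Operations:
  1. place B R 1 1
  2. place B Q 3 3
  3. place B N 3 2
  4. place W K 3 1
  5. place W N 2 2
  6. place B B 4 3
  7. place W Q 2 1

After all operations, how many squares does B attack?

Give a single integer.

Op 1: place BR@(1,1)
Op 2: place BQ@(3,3)
Op 3: place BN@(3,2)
Op 4: place WK@(3,1)
Op 5: place WN@(2,2)
Op 6: place BB@(4,3)
Op 7: place WQ@(2,1)
Per-piece attacks for B:
  BR@(1,1): attacks (1,2) (1,3) (1,4) (1,0) (2,1) (0,1) [ray(1,0) blocked at (2,1)]
  BN@(3,2): attacks (4,4) (2,4) (1,3) (4,0) (2,0) (1,1)
  BQ@(3,3): attacks (3,4) (3,2) (4,3) (2,3) (1,3) (0,3) (4,4) (4,2) (2,4) (2,2) [ray(0,-1) blocked at (3,2); ray(1,0) blocked at (4,3); ray(-1,-1) blocked at (2,2)]
  BB@(4,3): attacks (3,4) (3,2) [ray(-1,-1) blocked at (3,2)]
Union (18 distinct): (0,1) (0,3) (1,0) (1,1) (1,2) (1,3) (1,4) (2,0) (2,1) (2,2) (2,3) (2,4) (3,2) (3,4) (4,0) (4,2) (4,3) (4,4)

Answer: 18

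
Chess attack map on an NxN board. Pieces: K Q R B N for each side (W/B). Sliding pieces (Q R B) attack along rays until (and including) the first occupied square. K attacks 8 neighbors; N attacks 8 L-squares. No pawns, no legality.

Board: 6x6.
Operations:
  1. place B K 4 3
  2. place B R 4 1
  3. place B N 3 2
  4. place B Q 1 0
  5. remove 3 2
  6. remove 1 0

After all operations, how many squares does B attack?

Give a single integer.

Op 1: place BK@(4,3)
Op 2: place BR@(4,1)
Op 3: place BN@(3,2)
Op 4: place BQ@(1,0)
Op 5: remove (3,2)
Op 6: remove (1,0)
Per-piece attacks for B:
  BR@(4,1): attacks (4,2) (4,3) (4,0) (5,1) (3,1) (2,1) (1,1) (0,1) [ray(0,1) blocked at (4,3)]
  BK@(4,3): attacks (4,4) (4,2) (5,3) (3,3) (5,4) (5,2) (3,4) (3,2)
Union (15 distinct): (0,1) (1,1) (2,1) (3,1) (3,2) (3,3) (3,4) (4,0) (4,2) (4,3) (4,4) (5,1) (5,2) (5,3) (5,4)

Answer: 15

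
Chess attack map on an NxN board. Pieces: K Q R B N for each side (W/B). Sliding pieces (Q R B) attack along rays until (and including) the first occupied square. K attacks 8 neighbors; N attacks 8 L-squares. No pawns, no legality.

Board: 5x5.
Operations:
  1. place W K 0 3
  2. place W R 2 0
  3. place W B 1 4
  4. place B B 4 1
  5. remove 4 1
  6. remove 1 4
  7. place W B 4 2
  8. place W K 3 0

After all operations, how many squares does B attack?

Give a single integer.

Op 1: place WK@(0,3)
Op 2: place WR@(2,0)
Op 3: place WB@(1,4)
Op 4: place BB@(4,1)
Op 5: remove (4,1)
Op 6: remove (1,4)
Op 7: place WB@(4,2)
Op 8: place WK@(3,0)
Per-piece attacks for B:
Union (0 distinct): (none)

Answer: 0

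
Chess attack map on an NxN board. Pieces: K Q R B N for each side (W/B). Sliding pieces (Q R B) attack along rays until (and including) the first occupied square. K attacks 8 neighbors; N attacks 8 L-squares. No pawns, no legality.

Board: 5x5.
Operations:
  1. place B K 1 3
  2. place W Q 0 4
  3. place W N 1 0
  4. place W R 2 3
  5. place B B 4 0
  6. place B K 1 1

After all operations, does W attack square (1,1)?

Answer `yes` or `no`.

Op 1: place BK@(1,3)
Op 2: place WQ@(0,4)
Op 3: place WN@(1,0)
Op 4: place WR@(2,3)
Op 5: place BB@(4,0)
Op 6: place BK@(1,1)
Per-piece attacks for W:
  WQ@(0,4): attacks (0,3) (0,2) (0,1) (0,0) (1,4) (2,4) (3,4) (4,4) (1,3) [ray(1,-1) blocked at (1,3)]
  WN@(1,0): attacks (2,2) (3,1) (0,2)
  WR@(2,3): attacks (2,4) (2,2) (2,1) (2,0) (3,3) (4,3) (1,3) [ray(-1,0) blocked at (1,3)]
W attacks (1,1): no

Answer: no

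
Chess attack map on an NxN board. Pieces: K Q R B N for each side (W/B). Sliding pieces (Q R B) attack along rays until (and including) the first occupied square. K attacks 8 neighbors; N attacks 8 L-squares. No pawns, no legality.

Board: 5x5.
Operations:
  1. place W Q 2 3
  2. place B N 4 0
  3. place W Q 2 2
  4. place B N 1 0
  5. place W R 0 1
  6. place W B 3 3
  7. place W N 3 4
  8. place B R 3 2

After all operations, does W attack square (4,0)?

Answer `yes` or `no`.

Answer: yes

Derivation:
Op 1: place WQ@(2,3)
Op 2: place BN@(4,0)
Op 3: place WQ@(2,2)
Op 4: place BN@(1,0)
Op 5: place WR@(0,1)
Op 6: place WB@(3,3)
Op 7: place WN@(3,4)
Op 8: place BR@(3,2)
Per-piece attacks for W:
  WR@(0,1): attacks (0,2) (0,3) (0,4) (0,0) (1,1) (2,1) (3,1) (4,1)
  WQ@(2,2): attacks (2,3) (2,1) (2,0) (3,2) (1,2) (0,2) (3,3) (3,1) (4,0) (1,3) (0,4) (1,1) (0,0) [ray(0,1) blocked at (2,3); ray(1,0) blocked at (3,2); ray(1,1) blocked at (3,3); ray(1,-1) blocked at (4,0)]
  WQ@(2,3): attacks (2,4) (2,2) (3,3) (1,3) (0,3) (3,4) (3,2) (1,4) (1,2) (0,1) [ray(0,-1) blocked at (2,2); ray(1,0) blocked at (3,3); ray(1,1) blocked at (3,4); ray(1,-1) blocked at (3,2); ray(-1,-1) blocked at (0,1)]
  WB@(3,3): attacks (4,4) (4,2) (2,4) (2,2) [ray(-1,-1) blocked at (2,2)]
  WN@(3,4): attacks (4,2) (2,2) (1,3)
W attacks (4,0): yes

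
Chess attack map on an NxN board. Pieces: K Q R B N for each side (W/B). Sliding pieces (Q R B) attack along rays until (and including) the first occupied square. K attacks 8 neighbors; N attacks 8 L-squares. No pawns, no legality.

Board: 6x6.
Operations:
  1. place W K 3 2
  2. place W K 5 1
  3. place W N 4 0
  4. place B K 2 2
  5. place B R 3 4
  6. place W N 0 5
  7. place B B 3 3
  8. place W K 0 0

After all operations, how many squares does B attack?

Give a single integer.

Answer: 19

Derivation:
Op 1: place WK@(3,2)
Op 2: place WK@(5,1)
Op 3: place WN@(4,0)
Op 4: place BK@(2,2)
Op 5: place BR@(3,4)
Op 6: place WN@(0,5)
Op 7: place BB@(3,3)
Op 8: place WK@(0,0)
Per-piece attacks for B:
  BK@(2,2): attacks (2,3) (2,1) (3,2) (1,2) (3,3) (3,1) (1,3) (1,1)
  BB@(3,3): attacks (4,4) (5,5) (4,2) (5,1) (2,4) (1,5) (2,2) [ray(1,-1) blocked at (5,1); ray(-1,-1) blocked at (2,2)]
  BR@(3,4): attacks (3,5) (3,3) (4,4) (5,4) (2,4) (1,4) (0,4) [ray(0,-1) blocked at (3,3)]
Union (19 distinct): (0,4) (1,1) (1,2) (1,3) (1,4) (1,5) (2,1) (2,2) (2,3) (2,4) (3,1) (3,2) (3,3) (3,5) (4,2) (4,4) (5,1) (5,4) (5,5)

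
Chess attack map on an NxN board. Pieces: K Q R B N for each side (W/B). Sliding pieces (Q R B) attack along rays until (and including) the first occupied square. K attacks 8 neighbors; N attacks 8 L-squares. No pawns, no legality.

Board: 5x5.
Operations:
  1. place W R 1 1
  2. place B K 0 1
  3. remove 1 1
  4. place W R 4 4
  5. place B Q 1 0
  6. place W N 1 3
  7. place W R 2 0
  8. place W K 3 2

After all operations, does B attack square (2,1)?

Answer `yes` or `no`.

Op 1: place WR@(1,1)
Op 2: place BK@(0,1)
Op 3: remove (1,1)
Op 4: place WR@(4,4)
Op 5: place BQ@(1,0)
Op 6: place WN@(1,3)
Op 7: place WR@(2,0)
Op 8: place WK@(3,2)
Per-piece attacks for B:
  BK@(0,1): attacks (0,2) (0,0) (1,1) (1,2) (1,0)
  BQ@(1,0): attacks (1,1) (1,2) (1,3) (2,0) (0,0) (2,1) (3,2) (0,1) [ray(0,1) blocked at (1,3); ray(1,0) blocked at (2,0); ray(1,1) blocked at (3,2); ray(-1,1) blocked at (0,1)]
B attacks (2,1): yes

Answer: yes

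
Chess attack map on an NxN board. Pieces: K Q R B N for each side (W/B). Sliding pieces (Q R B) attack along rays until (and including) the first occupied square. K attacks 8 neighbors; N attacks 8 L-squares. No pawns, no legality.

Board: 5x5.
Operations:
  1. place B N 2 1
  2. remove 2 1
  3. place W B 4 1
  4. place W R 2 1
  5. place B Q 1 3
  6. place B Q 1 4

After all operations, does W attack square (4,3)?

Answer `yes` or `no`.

Answer: no

Derivation:
Op 1: place BN@(2,1)
Op 2: remove (2,1)
Op 3: place WB@(4,1)
Op 4: place WR@(2,1)
Op 5: place BQ@(1,3)
Op 6: place BQ@(1,4)
Per-piece attacks for W:
  WR@(2,1): attacks (2,2) (2,3) (2,4) (2,0) (3,1) (4,1) (1,1) (0,1) [ray(1,0) blocked at (4,1)]
  WB@(4,1): attacks (3,2) (2,3) (1,4) (3,0) [ray(-1,1) blocked at (1,4)]
W attacks (4,3): no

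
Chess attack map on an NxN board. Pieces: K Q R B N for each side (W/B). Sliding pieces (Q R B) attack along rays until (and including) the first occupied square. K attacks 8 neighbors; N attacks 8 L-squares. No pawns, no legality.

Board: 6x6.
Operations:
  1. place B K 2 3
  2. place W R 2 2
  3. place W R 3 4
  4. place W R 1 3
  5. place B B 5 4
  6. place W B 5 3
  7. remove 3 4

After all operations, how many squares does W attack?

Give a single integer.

Answer: 16

Derivation:
Op 1: place BK@(2,3)
Op 2: place WR@(2,2)
Op 3: place WR@(3,4)
Op 4: place WR@(1,3)
Op 5: place BB@(5,4)
Op 6: place WB@(5,3)
Op 7: remove (3,4)
Per-piece attacks for W:
  WR@(1,3): attacks (1,4) (1,5) (1,2) (1,1) (1,0) (2,3) (0,3) [ray(1,0) blocked at (2,3)]
  WR@(2,2): attacks (2,3) (2,1) (2,0) (3,2) (4,2) (5,2) (1,2) (0,2) [ray(0,1) blocked at (2,3)]
  WB@(5,3): attacks (4,4) (3,5) (4,2) (3,1) (2,0)
Union (16 distinct): (0,2) (0,3) (1,0) (1,1) (1,2) (1,4) (1,5) (2,0) (2,1) (2,3) (3,1) (3,2) (3,5) (4,2) (4,4) (5,2)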